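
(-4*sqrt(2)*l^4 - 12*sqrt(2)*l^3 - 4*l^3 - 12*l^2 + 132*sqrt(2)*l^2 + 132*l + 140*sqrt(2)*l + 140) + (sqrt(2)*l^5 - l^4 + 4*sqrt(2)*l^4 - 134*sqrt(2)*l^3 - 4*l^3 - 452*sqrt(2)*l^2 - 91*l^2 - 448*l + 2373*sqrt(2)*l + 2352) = sqrt(2)*l^5 - l^4 - 146*sqrt(2)*l^3 - 8*l^3 - 320*sqrt(2)*l^2 - 103*l^2 - 316*l + 2513*sqrt(2)*l + 2492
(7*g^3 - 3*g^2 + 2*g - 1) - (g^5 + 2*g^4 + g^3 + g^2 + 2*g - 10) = -g^5 - 2*g^4 + 6*g^3 - 4*g^2 + 9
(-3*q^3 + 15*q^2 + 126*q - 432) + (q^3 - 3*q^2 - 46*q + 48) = -2*q^3 + 12*q^2 + 80*q - 384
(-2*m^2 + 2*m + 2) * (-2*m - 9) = 4*m^3 + 14*m^2 - 22*m - 18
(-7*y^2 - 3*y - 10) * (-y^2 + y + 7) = 7*y^4 - 4*y^3 - 42*y^2 - 31*y - 70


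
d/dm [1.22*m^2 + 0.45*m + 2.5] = 2.44*m + 0.45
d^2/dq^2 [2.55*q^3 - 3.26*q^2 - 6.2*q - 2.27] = 15.3*q - 6.52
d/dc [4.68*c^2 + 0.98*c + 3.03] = 9.36*c + 0.98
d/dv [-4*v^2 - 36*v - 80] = -8*v - 36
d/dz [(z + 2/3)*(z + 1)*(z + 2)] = 3*z^2 + 22*z/3 + 4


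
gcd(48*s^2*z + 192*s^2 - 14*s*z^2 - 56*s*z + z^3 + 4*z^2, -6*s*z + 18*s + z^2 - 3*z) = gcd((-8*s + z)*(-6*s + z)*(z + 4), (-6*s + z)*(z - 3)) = -6*s + z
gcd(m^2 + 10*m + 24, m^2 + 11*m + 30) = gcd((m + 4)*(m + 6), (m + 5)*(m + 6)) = m + 6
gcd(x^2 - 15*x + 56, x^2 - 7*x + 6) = 1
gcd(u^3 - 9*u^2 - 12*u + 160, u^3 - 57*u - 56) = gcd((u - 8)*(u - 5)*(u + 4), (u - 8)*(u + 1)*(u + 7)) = u - 8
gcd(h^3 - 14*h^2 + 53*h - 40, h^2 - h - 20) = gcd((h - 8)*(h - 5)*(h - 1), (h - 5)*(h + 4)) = h - 5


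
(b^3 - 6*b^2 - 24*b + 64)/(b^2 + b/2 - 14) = 2*(b^2 - 10*b + 16)/(2*b - 7)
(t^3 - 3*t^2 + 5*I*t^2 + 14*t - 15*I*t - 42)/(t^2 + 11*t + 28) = (t^3 + t^2*(-3 + 5*I) + t*(14 - 15*I) - 42)/(t^2 + 11*t + 28)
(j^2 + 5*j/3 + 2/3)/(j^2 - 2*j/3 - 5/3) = (3*j + 2)/(3*j - 5)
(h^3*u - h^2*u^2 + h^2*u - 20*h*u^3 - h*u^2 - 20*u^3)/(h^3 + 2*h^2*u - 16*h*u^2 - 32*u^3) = u*(-h^2 + 5*h*u - h + 5*u)/(-h^2 + 2*h*u + 8*u^2)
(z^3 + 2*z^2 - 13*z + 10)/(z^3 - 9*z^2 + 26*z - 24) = (z^2 + 4*z - 5)/(z^2 - 7*z + 12)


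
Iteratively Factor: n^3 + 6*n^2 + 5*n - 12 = (n + 4)*(n^2 + 2*n - 3) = (n - 1)*(n + 4)*(n + 3)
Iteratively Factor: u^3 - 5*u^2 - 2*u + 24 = (u - 3)*(u^2 - 2*u - 8) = (u - 4)*(u - 3)*(u + 2)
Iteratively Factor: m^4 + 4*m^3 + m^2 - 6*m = (m - 1)*(m^3 + 5*m^2 + 6*m) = m*(m - 1)*(m^2 + 5*m + 6) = m*(m - 1)*(m + 3)*(m + 2)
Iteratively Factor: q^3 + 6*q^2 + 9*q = (q + 3)*(q^2 + 3*q) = q*(q + 3)*(q + 3)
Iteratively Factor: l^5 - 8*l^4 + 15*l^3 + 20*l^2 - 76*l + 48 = (l + 2)*(l^4 - 10*l^3 + 35*l^2 - 50*l + 24) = (l - 1)*(l + 2)*(l^3 - 9*l^2 + 26*l - 24) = (l - 4)*(l - 1)*(l + 2)*(l^2 - 5*l + 6) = (l - 4)*(l - 3)*(l - 1)*(l + 2)*(l - 2)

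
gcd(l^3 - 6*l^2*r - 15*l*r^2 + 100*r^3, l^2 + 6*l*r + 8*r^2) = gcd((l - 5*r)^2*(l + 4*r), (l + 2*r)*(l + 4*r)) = l + 4*r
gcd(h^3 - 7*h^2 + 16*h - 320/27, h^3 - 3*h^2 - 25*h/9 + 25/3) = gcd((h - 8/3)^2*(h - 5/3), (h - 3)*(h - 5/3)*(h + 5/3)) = h - 5/3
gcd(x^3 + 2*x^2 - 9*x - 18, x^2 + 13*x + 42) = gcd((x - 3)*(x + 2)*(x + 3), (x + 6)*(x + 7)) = 1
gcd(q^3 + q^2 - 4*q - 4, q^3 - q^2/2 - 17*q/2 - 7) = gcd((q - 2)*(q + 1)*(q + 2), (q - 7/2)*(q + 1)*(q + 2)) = q^2 + 3*q + 2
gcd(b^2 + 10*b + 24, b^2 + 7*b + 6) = b + 6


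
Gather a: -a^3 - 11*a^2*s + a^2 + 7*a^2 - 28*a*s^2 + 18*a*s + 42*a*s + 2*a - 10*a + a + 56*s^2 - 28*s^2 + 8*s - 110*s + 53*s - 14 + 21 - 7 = -a^3 + a^2*(8 - 11*s) + a*(-28*s^2 + 60*s - 7) + 28*s^2 - 49*s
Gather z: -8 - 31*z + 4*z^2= 4*z^2 - 31*z - 8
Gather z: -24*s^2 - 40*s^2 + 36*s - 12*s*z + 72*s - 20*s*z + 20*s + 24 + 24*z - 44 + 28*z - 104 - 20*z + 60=-64*s^2 + 128*s + z*(32 - 32*s) - 64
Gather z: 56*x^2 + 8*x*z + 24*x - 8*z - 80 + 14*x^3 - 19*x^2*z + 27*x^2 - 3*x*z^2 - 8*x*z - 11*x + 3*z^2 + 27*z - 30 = 14*x^3 + 83*x^2 + 13*x + z^2*(3 - 3*x) + z*(19 - 19*x^2) - 110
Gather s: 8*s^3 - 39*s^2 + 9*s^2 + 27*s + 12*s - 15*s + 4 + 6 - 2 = 8*s^3 - 30*s^2 + 24*s + 8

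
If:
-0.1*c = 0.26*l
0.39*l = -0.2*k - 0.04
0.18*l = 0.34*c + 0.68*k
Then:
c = 0.15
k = -0.09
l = -0.06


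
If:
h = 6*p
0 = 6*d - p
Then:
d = p/6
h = 6*p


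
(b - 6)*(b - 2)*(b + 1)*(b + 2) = b^4 - 5*b^3 - 10*b^2 + 20*b + 24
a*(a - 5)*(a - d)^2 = a^4 - 2*a^3*d - 5*a^3 + a^2*d^2 + 10*a^2*d - 5*a*d^2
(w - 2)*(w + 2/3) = w^2 - 4*w/3 - 4/3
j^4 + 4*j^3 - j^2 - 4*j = j*(j - 1)*(j + 1)*(j + 4)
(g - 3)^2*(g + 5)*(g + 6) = g^4 + 5*g^3 - 27*g^2 - 81*g + 270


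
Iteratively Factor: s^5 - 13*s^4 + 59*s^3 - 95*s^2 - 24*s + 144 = (s - 4)*(s^4 - 9*s^3 + 23*s^2 - 3*s - 36) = (s - 4)*(s + 1)*(s^3 - 10*s^2 + 33*s - 36) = (s - 4)^2*(s + 1)*(s^2 - 6*s + 9) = (s - 4)^2*(s - 3)*(s + 1)*(s - 3)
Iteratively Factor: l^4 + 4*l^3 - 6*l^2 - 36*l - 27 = (l - 3)*(l^3 + 7*l^2 + 15*l + 9) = (l - 3)*(l + 1)*(l^2 + 6*l + 9) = (l - 3)*(l + 1)*(l + 3)*(l + 3)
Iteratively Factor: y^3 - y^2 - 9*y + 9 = (y - 3)*(y^2 + 2*y - 3) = (y - 3)*(y - 1)*(y + 3)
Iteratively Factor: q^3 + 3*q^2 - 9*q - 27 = (q - 3)*(q^2 + 6*q + 9) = (q - 3)*(q + 3)*(q + 3)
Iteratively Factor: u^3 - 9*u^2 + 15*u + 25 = (u - 5)*(u^2 - 4*u - 5) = (u - 5)*(u + 1)*(u - 5)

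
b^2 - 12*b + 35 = (b - 7)*(b - 5)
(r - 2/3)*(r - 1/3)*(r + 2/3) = r^3 - r^2/3 - 4*r/9 + 4/27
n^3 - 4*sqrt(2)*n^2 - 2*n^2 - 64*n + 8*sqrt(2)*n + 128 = (n - 2)*(n - 8*sqrt(2))*(n + 4*sqrt(2))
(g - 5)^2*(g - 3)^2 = g^4 - 16*g^3 + 94*g^2 - 240*g + 225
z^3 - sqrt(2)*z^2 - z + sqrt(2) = (z - 1)*(z + 1)*(z - sqrt(2))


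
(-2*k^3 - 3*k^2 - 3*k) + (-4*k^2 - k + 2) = -2*k^3 - 7*k^2 - 4*k + 2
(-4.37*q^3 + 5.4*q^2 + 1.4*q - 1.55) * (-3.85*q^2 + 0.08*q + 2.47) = 16.8245*q^5 - 21.1396*q^4 - 15.7519*q^3 + 19.4175*q^2 + 3.334*q - 3.8285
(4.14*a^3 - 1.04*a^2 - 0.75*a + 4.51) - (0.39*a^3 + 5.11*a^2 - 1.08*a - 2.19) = 3.75*a^3 - 6.15*a^2 + 0.33*a + 6.7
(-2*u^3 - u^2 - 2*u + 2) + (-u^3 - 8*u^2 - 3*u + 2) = -3*u^3 - 9*u^2 - 5*u + 4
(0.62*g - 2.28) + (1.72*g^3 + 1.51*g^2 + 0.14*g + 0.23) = 1.72*g^3 + 1.51*g^2 + 0.76*g - 2.05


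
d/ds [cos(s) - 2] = -sin(s)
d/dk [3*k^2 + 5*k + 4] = 6*k + 5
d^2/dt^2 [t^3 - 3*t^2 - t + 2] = 6*t - 6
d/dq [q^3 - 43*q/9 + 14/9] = 3*q^2 - 43/9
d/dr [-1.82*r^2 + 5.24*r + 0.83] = 5.24 - 3.64*r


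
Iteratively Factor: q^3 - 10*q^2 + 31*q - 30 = (q - 5)*(q^2 - 5*q + 6) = (q - 5)*(q - 3)*(q - 2)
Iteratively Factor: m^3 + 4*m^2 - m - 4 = (m - 1)*(m^2 + 5*m + 4) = (m - 1)*(m + 4)*(m + 1)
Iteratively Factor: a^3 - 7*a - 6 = (a + 1)*(a^2 - a - 6) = (a + 1)*(a + 2)*(a - 3)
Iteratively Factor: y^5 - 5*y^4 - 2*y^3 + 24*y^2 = (y)*(y^4 - 5*y^3 - 2*y^2 + 24*y) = y^2*(y^3 - 5*y^2 - 2*y + 24) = y^2*(y - 4)*(y^2 - y - 6) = y^2*(y - 4)*(y - 3)*(y + 2)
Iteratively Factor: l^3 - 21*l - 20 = (l + 1)*(l^2 - l - 20) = (l + 1)*(l + 4)*(l - 5)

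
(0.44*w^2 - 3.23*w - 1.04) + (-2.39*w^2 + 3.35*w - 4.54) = -1.95*w^2 + 0.12*w - 5.58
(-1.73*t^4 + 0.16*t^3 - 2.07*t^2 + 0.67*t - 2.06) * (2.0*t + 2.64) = -3.46*t^5 - 4.2472*t^4 - 3.7176*t^3 - 4.1248*t^2 - 2.3512*t - 5.4384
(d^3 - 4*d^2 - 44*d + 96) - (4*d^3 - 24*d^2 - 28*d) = -3*d^3 + 20*d^2 - 16*d + 96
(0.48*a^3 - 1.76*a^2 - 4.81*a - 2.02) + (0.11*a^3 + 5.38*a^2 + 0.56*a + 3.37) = 0.59*a^3 + 3.62*a^2 - 4.25*a + 1.35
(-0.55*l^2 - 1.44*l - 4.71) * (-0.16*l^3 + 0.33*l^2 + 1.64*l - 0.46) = 0.088*l^5 + 0.0489*l^4 - 0.6236*l^3 - 3.6629*l^2 - 7.062*l + 2.1666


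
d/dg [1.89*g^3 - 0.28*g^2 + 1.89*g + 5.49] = 5.67*g^2 - 0.56*g + 1.89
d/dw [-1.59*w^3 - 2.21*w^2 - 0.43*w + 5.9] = -4.77*w^2 - 4.42*w - 0.43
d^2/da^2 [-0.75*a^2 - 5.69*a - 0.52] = -1.50000000000000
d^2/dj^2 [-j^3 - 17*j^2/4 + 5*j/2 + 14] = -6*j - 17/2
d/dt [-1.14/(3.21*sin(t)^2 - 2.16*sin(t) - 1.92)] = (7.3188*sin(t) - 2.4624)*cos(t)/(-3.21*sin(t)^2 + 2.16*sin(t) + 1.92)^2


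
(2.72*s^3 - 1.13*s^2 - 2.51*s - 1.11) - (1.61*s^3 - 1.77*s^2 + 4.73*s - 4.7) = 1.11*s^3 + 0.64*s^2 - 7.24*s + 3.59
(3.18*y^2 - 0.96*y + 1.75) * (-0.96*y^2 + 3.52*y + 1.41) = -3.0528*y^4 + 12.1152*y^3 - 0.5754*y^2 + 4.8064*y + 2.4675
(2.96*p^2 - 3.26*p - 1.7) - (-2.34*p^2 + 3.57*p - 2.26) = 5.3*p^2 - 6.83*p + 0.56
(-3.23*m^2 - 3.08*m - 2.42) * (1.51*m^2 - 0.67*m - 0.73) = -4.8773*m^4 - 2.4867*m^3 + 0.7673*m^2 + 3.8698*m + 1.7666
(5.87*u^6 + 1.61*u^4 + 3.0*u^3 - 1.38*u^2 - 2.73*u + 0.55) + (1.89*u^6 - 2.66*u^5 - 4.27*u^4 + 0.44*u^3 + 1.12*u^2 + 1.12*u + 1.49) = 7.76*u^6 - 2.66*u^5 - 2.66*u^4 + 3.44*u^3 - 0.26*u^2 - 1.61*u + 2.04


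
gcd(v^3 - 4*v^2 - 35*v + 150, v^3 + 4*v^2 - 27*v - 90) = v^2 + v - 30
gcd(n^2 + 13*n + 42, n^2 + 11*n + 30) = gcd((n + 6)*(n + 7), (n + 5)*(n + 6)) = n + 6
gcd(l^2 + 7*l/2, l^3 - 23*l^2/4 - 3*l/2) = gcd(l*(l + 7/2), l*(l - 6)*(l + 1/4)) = l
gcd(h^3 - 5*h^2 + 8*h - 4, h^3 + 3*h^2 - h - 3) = h - 1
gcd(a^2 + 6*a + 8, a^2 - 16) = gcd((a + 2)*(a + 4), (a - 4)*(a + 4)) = a + 4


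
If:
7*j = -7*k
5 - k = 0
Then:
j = -5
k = 5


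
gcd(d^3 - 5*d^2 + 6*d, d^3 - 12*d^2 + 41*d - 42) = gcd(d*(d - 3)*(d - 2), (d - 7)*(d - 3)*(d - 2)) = d^2 - 5*d + 6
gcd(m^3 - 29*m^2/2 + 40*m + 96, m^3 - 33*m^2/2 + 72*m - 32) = m^2 - 16*m + 64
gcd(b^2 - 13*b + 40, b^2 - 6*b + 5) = b - 5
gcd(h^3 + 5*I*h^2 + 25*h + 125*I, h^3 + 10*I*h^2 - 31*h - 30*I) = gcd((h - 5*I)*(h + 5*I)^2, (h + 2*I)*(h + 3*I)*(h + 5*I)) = h + 5*I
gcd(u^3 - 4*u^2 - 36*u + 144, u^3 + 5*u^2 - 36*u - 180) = u^2 - 36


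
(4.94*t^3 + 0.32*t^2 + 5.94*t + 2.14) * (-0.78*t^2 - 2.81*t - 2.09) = -3.8532*t^5 - 14.131*t^4 - 15.857*t^3 - 19.0294*t^2 - 18.428*t - 4.4726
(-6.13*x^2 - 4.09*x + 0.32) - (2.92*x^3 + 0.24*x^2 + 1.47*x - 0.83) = -2.92*x^3 - 6.37*x^2 - 5.56*x + 1.15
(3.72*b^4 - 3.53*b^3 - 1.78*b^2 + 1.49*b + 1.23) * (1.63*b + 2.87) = 6.0636*b^5 + 4.9225*b^4 - 13.0325*b^3 - 2.6799*b^2 + 6.2812*b + 3.5301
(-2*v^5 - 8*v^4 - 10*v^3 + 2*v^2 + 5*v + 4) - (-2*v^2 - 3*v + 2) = -2*v^5 - 8*v^4 - 10*v^3 + 4*v^2 + 8*v + 2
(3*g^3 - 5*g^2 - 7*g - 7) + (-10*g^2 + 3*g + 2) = 3*g^3 - 15*g^2 - 4*g - 5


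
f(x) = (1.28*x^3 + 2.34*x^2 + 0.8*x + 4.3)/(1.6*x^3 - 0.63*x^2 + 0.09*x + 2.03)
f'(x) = (-4.8*x^2 + 1.26*x - 0.09)*(1.28*x^3 + 2.34*x^2 + 0.8*x + 4.3)/(1.6*x^3 - 0.63*x^2 + 0.09*x + 2.03)^2 + (3.84*x^2 + 4.68*x + 0.8)/(1.6*x^3 - 0.63*x^2 + 0.09*x + 2.03)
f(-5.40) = 0.50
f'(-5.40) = -0.05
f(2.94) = 1.58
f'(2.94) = -0.33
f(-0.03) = 2.11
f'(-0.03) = 0.19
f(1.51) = 2.44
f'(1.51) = -0.91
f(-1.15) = -3.38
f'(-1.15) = -20.26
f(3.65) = 1.40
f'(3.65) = -0.20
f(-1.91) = -0.21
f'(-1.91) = -0.86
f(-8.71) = 0.61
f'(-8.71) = -0.02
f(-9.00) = 0.61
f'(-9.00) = -0.02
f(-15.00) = 0.69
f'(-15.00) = -0.01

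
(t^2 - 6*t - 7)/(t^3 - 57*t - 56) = (t - 7)/(t^2 - t - 56)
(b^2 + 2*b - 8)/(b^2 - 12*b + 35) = (b^2 + 2*b - 8)/(b^2 - 12*b + 35)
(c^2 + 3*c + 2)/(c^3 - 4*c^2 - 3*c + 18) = (c + 1)/(c^2 - 6*c + 9)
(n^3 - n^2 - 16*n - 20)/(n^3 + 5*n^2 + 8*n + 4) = (n - 5)/(n + 1)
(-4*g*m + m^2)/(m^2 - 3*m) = (-4*g + m)/(m - 3)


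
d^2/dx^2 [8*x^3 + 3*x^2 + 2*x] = 48*x + 6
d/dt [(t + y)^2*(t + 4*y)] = 3*(t + y)*(t + 3*y)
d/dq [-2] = 0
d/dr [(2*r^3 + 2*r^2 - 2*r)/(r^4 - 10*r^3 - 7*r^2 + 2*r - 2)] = 2*(-r^6 - 2*r^5 + 6*r^4 - 16*r^3 - 11*r^2 - 4*r + 2)/(r^8 - 20*r^7 + 86*r^6 + 144*r^5 + 5*r^4 + 12*r^3 + 32*r^2 - 8*r + 4)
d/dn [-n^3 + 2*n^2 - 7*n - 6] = -3*n^2 + 4*n - 7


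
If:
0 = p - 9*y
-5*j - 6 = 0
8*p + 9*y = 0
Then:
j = -6/5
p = 0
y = 0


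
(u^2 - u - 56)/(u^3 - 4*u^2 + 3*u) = (u^2 - u - 56)/(u*(u^2 - 4*u + 3))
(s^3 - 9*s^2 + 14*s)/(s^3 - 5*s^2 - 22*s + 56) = s/(s + 4)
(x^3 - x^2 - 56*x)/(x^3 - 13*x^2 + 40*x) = (x + 7)/(x - 5)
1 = 1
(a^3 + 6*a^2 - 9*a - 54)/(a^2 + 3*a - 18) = a + 3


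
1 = 1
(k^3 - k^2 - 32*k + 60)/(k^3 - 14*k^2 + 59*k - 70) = (k + 6)/(k - 7)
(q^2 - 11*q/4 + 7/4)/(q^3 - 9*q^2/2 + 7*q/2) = (4*q - 7)/(2*q*(2*q - 7))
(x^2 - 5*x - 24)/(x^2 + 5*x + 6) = (x - 8)/(x + 2)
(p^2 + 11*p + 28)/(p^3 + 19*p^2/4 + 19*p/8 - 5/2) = 8*(p + 7)/(8*p^2 + 6*p - 5)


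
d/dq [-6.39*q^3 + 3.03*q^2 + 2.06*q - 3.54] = -19.17*q^2 + 6.06*q + 2.06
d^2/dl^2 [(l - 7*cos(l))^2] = 14*l*cos(l) + 196*sin(l)^2 + 28*sin(l) - 96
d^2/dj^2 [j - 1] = 0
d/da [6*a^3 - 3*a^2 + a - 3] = 18*a^2 - 6*a + 1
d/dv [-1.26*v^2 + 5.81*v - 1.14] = 5.81 - 2.52*v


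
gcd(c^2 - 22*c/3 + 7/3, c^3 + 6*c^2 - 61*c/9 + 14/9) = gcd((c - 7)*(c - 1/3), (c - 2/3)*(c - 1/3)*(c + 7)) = c - 1/3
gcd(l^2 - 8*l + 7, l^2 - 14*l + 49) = l - 7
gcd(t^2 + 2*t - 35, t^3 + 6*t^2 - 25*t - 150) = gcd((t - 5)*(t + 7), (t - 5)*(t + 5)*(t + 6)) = t - 5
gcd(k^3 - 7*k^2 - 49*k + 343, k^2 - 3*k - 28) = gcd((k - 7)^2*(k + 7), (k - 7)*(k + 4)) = k - 7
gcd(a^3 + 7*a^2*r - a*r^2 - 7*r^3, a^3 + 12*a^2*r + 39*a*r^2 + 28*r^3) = a^2 + 8*a*r + 7*r^2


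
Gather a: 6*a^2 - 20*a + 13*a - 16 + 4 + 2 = 6*a^2 - 7*a - 10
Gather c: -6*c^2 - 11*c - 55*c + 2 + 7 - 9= -6*c^2 - 66*c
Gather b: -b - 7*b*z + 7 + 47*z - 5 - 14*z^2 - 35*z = b*(-7*z - 1) - 14*z^2 + 12*z + 2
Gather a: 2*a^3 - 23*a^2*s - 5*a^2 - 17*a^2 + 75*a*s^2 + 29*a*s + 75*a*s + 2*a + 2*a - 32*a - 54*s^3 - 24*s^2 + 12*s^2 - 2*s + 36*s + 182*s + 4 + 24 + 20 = 2*a^3 + a^2*(-23*s - 22) + a*(75*s^2 + 104*s - 28) - 54*s^3 - 12*s^2 + 216*s + 48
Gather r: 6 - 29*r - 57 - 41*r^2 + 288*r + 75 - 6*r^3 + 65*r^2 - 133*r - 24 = -6*r^3 + 24*r^2 + 126*r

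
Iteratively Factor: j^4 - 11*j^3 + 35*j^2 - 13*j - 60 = (j - 3)*(j^3 - 8*j^2 + 11*j + 20) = (j - 5)*(j - 3)*(j^2 - 3*j - 4) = (j - 5)*(j - 4)*(j - 3)*(j + 1)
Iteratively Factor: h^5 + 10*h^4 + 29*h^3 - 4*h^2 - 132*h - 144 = (h + 2)*(h^4 + 8*h^3 + 13*h^2 - 30*h - 72) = (h + 2)*(h + 4)*(h^3 + 4*h^2 - 3*h - 18) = (h + 2)*(h + 3)*(h + 4)*(h^2 + h - 6) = (h + 2)*(h + 3)^2*(h + 4)*(h - 2)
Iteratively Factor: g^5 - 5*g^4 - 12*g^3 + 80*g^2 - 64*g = (g + 4)*(g^4 - 9*g^3 + 24*g^2 - 16*g) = (g - 1)*(g + 4)*(g^3 - 8*g^2 + 16*g) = (g - 4)*(g - 1)*(g + 4)*(g^2 - 4*g) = (g - 4)^2*(g - 1)*(g + 4)*(g)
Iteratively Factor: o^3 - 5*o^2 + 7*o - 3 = (o - 1)*(o^2 - 4*o + 3) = (o - 1)^2*(o - 3)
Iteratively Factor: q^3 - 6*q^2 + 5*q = (q)*(q^2 - 6*q + 5) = q*(q - 5)*(q - 1)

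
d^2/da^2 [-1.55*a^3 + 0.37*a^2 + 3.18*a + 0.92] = 0.74 - 9.3*a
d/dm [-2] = 0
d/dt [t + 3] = 1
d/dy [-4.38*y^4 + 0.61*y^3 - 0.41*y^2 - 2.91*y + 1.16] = -17.52*y^3 + 1.83*y^2 - 0.82*y - 2.91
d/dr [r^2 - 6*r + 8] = 2*r - 6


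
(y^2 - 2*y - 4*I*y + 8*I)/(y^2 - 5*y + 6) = (y - 4*I)/(y - 3)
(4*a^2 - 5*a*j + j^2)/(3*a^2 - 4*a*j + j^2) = (4*a - j)/(3*a - j)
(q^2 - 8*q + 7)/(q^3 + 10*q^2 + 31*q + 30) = (q^2 - 8*q + 7)/(q^3 + 10*q^2 + 31*q + 30)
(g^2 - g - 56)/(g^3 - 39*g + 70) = (g - 8)/(g^2 - 7*g + 10)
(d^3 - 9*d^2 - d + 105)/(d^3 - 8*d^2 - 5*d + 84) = (d - 5)/(d - 4)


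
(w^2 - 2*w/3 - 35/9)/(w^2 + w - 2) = (w^2 - 2*w/3 - 35/9)/(w^2 + w - 2)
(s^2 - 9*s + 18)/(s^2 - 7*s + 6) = (s - 3)/(s - 1)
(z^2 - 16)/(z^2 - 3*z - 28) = (z - 4)/(z - 7)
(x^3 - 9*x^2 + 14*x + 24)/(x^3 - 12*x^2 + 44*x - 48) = (x + 1)/(x - 2)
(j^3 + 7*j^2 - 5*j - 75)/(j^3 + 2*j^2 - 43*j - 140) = (j^2 + 2*j - 15)/(j^2 - 3*j - 28)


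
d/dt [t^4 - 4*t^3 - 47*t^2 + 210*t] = 4*t^3 - 12*t^2 - 94*t + 210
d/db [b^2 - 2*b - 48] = 2*b - 2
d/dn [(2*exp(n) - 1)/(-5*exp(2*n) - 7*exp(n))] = (10*exp(2*n) - 10*exp(n) - 7)*exp(-n)/(25*exp(2*n) + 70*exp(n) + 49)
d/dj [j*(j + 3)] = 2*j + 3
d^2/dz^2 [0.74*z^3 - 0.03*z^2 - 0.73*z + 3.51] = 4.44*z - 0.06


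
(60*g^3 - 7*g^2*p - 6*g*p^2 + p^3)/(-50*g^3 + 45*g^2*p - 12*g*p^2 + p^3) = (-12*g^2 - g*p + p^2)/(10*g^2 - 7*g*p + p^2)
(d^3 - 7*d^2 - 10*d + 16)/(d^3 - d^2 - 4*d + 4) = (d - 8)/(d - 2)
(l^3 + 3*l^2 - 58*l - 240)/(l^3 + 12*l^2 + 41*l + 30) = (l - 8)/(l + 1)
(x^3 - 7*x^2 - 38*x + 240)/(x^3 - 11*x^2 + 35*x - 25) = (x^2 - 2*x - 48)/(x^2 - 6*x + 5)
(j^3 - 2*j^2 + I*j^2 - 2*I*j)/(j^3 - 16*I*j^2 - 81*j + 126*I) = j*(j^2 + j*(-2 + I) - 2*I)/(j^3 - 16*I*j^2 - 81*j + 126*I)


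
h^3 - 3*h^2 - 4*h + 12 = (h - 3)*(h - 2)*(h + 2)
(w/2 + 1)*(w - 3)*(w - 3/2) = w^3/2 - 5*w^2/4 - 9*w/4 + 9/2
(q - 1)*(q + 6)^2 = q^3 + 11*q^2 + 24*q - 36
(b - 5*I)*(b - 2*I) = b^2 - 7*I*b - 10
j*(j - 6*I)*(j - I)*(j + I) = j^4 - 6*I*j^3 + j^2 - 6*I*j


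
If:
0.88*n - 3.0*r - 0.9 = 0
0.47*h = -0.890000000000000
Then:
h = -1.89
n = 3.40909090909091*r + 1.02272727272727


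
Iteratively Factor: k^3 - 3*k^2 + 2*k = (k)*(k^2 - 3*k + 2) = k*(k - 1)*(k - 2)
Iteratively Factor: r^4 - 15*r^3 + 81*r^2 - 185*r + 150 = (r - 5)*(r^3 - 10*r^2 + 31*r - 30) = (r - 5)^2*(r^2 - 5*r + 6) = (r - 5)^2*(r - 3)*(r - 2)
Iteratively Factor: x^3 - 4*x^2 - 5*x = (x + 1)*(x^2 - 5*x) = (x - 5)*(x + 1)*(x)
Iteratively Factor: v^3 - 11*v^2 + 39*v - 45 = (v - 3)*(v^2 - 8*v + 15) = (v - 3)^2*(v - 5)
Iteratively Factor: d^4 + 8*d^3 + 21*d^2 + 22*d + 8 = (d + 4)*(d^3 + 4*d^2 + 5*d + 2) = (d + 1)*(d + 4)*(d^2 + 3*d + 2) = (d + 1)*(d + 2)*(d + 4)*(d + 1)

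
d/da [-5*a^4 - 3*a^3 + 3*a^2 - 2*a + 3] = -20*a^3 - 9*a^2 + 6*a - 2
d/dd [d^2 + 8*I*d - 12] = 2*d + 8*I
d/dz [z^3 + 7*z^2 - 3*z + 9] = 3*z^2 + 14*z - 3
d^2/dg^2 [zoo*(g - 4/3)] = 0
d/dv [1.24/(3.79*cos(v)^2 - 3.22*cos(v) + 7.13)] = (9.3992*cos(v) - 3.9928)*sin(v)/(3.79*cos(v)^2 - 3.22*cos(v) + 7.13)^2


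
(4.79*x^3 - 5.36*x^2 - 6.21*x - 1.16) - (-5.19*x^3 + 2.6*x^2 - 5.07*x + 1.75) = 9.98*x^3 - 7.96*x^2 - 1.14*x - 2.91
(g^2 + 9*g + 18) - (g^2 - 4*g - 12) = 13*g + 30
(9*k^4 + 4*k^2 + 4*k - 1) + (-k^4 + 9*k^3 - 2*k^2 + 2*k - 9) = 8*k^4 + 9*k^3 + 2*k^2 + 6*k - 10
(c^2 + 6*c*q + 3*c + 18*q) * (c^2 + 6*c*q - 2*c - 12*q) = c^4 + 12*c^3*q + c^3 + 36*c^2*q^2 + 12*c^2*q - 6*c^2 + 36*c*q^2 - 72*c*q - 216*q^2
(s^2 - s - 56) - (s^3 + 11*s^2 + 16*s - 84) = -s^3 - 10*s^2 - 17*s + 28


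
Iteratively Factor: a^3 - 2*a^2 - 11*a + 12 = (a + 3)*(a^2 - 5*a + 4) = (a - 1)*(a + 3)*(a - 4)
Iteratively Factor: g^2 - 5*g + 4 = (g - 4)*(g - 1)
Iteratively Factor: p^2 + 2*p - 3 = (p + 3)*(p - 1)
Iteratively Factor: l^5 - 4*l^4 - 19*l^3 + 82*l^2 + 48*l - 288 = (l - 3)*(l^4 - l^3 - 22*l^2 + 16*l + 96) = (l - 4)*(l - 3)*(l^3 + 3*l^2 - 10*l - 24) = (l - 4)*(l - 3)^2*(l^2 + 6*l + 8) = (l - 4)*(l - 3)^2*(l + 2)*(l + 4)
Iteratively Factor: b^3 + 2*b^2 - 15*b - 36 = (b + 3)*(b^2 - b - 12) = (b - 4)*(b + 3)*(b + 3)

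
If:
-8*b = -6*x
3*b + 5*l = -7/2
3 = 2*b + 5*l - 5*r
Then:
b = 3*x/4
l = -9*x/20 - 7/10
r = -3*x/20 - 13/10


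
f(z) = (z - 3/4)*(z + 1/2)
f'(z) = 2*z - 1/4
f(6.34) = 38.24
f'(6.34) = 12.43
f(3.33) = 9.88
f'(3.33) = 6.41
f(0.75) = 0.00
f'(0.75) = 1.25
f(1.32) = 1.04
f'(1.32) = 2.39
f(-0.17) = -0.30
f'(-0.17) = -0.59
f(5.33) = 26.70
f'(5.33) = 10.41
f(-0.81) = 0.48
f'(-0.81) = -1.87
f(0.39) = -0.32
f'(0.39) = 0.53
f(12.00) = 140.62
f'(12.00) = 23.75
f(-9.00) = 82.88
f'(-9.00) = -18.25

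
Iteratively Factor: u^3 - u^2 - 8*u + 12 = (u - 2)*(u^2 + u - 6) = (u - 2)*(u + 3)*(u - 2)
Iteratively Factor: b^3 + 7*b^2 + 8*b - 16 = (b + 4)*(b^2 + 3*b - 4) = (b + 4)^2*(b - 1)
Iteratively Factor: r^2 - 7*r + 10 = (r - 5)*(r - 2)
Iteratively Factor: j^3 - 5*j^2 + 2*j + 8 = (j - 2)*(j^2 - 3*j - 4) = (j - 4)*(j - 2)*(j + 1)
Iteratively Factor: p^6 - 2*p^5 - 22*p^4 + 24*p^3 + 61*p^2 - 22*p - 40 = (p - 2)*(p^5 - 22*p^3 - 20*p^2 + 21*p + 20) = (p - 2)*(p - 1)*(p^4 + p^3 - 21*p^2 - 41*p - 20) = (p - 2)*(p - 1)*(p + 4)*(p^3 - 3*p^2 - 9*p - 5) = (p - 2)*(p - 1)*(p + 1)*(p + 4)*(p^2 - 4*p - 5) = (p - 5)*(p - 2)*(p - 1)*(p + 1)*(p + 4)*(p + 1)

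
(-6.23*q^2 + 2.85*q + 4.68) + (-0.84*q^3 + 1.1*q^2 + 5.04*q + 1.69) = -0.84*q^3 - 5.13*q^2 + 7.89*q + 6.37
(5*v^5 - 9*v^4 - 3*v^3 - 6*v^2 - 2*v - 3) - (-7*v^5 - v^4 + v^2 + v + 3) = 12*v^5 - 8*v^4 - 3*v^3 - 7*v^2 - 3*v - 6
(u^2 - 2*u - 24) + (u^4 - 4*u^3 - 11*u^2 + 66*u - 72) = u^4 - 4*u^3 - 10*u^2 + 64*u - 96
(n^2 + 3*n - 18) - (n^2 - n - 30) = 4*n + 12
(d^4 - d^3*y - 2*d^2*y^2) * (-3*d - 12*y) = -3*d^5 - 9*d^4*y + 18*d^3*y^2 + 24*d^2*y^3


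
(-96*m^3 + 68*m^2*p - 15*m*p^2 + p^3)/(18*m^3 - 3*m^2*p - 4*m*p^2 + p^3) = (32*m^2 - 12*m*p + p^2)/(-6*m^2 - m*p + p^2)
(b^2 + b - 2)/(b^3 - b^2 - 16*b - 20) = (b - 1)/(b^2 - 3*b - 10)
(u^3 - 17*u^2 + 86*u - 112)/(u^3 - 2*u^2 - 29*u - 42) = (u^2 - 10*u + 16)/(u^2 + 5*u + 6)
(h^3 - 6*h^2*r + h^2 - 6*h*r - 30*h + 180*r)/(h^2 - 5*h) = h - 6*r + 6 - 36*r/h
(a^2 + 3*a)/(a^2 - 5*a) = (a + 3)/(a - 5)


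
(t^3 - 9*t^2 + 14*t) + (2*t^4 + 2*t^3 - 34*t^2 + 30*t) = 2*t^4 + 3*t^3 - 43*t^2 + 44*t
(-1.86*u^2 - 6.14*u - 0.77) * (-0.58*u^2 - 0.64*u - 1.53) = 1.0788*u^4 + 4.7516*u^3 + 7.222*u^2 + 9.887*u + 1.1781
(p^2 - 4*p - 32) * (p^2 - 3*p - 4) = p^4 - 7*p^3 - 24*p^2 + 112*p + 128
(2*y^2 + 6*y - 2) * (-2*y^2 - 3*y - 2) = -4*y^4 - 18*y^3 - 18*y^2 - 6*y + 4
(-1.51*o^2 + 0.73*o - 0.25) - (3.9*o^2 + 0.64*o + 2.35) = -5.41*o^2 + 0.09*o - 2.6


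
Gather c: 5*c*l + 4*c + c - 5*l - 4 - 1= c*(5*l + 5) - 5*l - 5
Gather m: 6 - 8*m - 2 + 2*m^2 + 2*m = 2*m^2 - 6*m + 4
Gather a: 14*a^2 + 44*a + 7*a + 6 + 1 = 14*a^2 + 51*a + 7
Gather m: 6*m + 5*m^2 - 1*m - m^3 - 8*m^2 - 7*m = -m^3 - 3*m^2 - 2*m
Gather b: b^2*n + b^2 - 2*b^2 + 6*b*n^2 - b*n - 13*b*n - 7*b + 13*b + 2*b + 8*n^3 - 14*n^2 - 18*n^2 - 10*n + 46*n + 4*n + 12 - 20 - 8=b^2*(n - 1) + b*(6*n^2 - 14*n + 8) + 8*n^3 - 32*n^2 + 40*n - 16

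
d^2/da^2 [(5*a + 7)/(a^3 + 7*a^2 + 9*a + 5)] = 2*(15*a^5 + 147*a^4 + 592*a^3 + 1068*a^2 + 693*a + 97)/(a^9 + 21*a^8 + 174*a^7 + 736*a^6 + 1776*a^5 + 2706*a^4 + 2694*a^3 + 1740*a^2 + 675*a + 125)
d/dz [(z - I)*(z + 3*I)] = 2*z + 2*I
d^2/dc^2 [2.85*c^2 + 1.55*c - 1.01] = 5.70000000000000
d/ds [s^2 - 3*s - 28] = 2*s - 3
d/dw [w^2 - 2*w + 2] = 2*w - 2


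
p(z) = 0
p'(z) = 0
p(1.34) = 0.00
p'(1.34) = 0.00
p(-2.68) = 0.00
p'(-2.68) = 0.00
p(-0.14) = 0.00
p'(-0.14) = 0.00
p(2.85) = 0.00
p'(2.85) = 0.00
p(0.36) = 0.00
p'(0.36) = 0.00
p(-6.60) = 0.00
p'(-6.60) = 0.00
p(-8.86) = 0.00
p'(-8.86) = 0.00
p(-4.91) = 0.00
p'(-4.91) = 0.00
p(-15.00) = 0.00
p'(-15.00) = 0.00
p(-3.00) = 0.00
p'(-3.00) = 0.00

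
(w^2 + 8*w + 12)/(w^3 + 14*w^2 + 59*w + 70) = (w + 6)/(w^2 + 12*w + 35)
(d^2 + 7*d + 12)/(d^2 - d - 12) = (d + 4)/(d - 4)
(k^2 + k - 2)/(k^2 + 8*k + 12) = (k - 1)/(k + 6)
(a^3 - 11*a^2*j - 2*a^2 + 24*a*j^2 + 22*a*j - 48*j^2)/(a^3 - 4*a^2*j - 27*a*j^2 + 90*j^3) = (a^2 - 8*a*j - 2*a + 16*j)/(a^2 - a*j - 30*j^2)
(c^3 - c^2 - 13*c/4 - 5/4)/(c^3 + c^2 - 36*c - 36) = (c^2 - 2*c - 5/4)/(c^2 - 36)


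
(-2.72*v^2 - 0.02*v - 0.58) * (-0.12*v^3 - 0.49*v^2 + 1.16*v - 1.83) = 0.3264*v^5 + 1.3352*v^4 - 3.0758*v^3 + 5.2386*v^2 - 0.6362*v + 1.0614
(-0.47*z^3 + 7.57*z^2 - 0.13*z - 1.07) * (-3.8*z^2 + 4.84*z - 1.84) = 1.786*z^5 - 31.0408*z^4 + 37.9976*z^3 - 10.492*z^2 - 4.9396*z + 1.9688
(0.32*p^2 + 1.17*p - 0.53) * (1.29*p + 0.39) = 0.4128*p^3 + 1.6341*p^2 - 0.2274*p - 0.2067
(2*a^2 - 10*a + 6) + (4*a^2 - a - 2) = 6*a^2 - 11*a + 4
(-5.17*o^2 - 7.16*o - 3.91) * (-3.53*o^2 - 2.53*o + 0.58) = 18.2501*o^4 + 38.3549*o^3 + 28.9185*o^2 + 5.7395*o - 2.2678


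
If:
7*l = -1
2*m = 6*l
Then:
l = -1/7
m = -3/7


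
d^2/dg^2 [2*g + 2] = 0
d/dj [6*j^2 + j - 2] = 12*j + 1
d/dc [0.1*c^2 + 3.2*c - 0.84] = 0.2*c + 3.2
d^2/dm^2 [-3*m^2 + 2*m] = -6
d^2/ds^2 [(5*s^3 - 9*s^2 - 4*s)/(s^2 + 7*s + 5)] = 2*(279*s^3 + 660*s^2 + 435*s - 85)/(s^6 + 21*s^5 + 162*s^4 + 553*s^3 + 810*s^2 + 525*s + 125)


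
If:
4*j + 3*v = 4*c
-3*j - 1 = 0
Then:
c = 3*v/4 - 1/3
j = -1/3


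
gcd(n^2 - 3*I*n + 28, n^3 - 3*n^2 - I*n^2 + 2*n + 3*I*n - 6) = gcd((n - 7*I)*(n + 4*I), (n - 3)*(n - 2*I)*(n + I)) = 1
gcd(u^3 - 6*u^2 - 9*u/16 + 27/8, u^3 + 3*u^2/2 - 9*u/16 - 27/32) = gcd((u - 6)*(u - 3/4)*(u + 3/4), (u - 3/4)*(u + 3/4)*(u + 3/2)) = u^2 - 9/16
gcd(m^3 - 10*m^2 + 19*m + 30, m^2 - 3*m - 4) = m + 1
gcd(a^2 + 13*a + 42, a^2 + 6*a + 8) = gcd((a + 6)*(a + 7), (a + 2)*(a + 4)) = 1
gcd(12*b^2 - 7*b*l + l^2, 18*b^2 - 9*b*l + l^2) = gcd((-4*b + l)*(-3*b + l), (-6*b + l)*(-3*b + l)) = 3*b - l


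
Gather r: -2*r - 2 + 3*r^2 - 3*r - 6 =3*r^2 - 5*r - 8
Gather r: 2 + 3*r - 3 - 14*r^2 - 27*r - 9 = -14*r^2 - 24*r - 10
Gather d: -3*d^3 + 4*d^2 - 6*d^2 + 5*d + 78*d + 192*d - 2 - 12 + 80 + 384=-3*d^3 - 2*d^2 + 275*d + 450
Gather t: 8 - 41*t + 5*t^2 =5*t^2 - 41*t + 8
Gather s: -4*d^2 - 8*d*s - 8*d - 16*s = -4*d^2 - 8*d + s*(-8*d - 16)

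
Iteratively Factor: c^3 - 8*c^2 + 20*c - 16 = (c - 2)*(c^2 - 6*c + 8) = (c - 2)^2*(c - 4)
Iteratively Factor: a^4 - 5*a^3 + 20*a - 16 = (a - 4)*(a^3 - a^2 - 4*a + 4) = (a - 4)*(a - 1)*(a^2 - 4) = (a - 4)*(a - 1)*(a + 2)*(a - 2)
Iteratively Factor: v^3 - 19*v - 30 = (v - 5)*(v^2 + 5*v + 6) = (v - 5)*(v + 3)*(v + 2)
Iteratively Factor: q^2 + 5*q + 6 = (q + 2)*(q + 3)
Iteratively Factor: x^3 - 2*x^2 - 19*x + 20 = (x + 4)*(x^2 - 6*x + 5) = (x - 1)*(x + 4)*(x - 5)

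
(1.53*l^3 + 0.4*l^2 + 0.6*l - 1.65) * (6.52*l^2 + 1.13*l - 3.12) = 9.9756*l^5 + 4.3369*l^4 - 0.409600000000001*l^3 - 11.328*l^2 - 3.7365*l + 5.148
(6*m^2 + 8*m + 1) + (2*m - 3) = 6*m^2 + 10*m - 2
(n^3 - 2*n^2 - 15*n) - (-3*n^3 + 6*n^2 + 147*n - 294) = 4*n^3 - 8*n^2 - 162*n + 294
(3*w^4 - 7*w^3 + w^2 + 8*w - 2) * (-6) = -18*w^4 + 42*w^3 - 6*w^2 - 48*w + 12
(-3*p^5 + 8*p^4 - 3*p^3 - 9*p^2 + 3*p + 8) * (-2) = 6*p^5 - 16*p^4 + 6*p^3 + 18*p^2 - 6*p - 16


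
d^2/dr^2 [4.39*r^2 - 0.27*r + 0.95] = 8.78000000000000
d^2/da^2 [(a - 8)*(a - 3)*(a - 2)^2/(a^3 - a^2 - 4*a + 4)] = 4*(31*a^3 - 114*a^2 + 72*a - 52)/(a^6 + 3*a^5 - 3*a^4 - 11*a^3 + 6*a^2 + 12*a - 8)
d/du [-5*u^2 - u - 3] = -10*u - 1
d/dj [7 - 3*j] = -3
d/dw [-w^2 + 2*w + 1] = 2 - 2*w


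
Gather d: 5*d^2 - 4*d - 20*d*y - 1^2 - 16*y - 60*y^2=5*d^2 + d*(-20*y - 4) - 60*y^2 - 16*y - 1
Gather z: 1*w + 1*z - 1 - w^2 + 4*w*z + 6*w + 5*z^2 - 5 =-w^2 + 7*w + 5*z^2 + z*(4*w + 1) - 6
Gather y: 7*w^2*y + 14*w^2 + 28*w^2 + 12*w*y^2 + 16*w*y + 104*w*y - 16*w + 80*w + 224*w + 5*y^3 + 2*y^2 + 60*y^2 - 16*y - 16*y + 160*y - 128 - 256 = 42*w^2 + 288*w + 5*y^3 + y^2*(12*w + 62) + y*(7*w^2 + 120*w + 128) - 384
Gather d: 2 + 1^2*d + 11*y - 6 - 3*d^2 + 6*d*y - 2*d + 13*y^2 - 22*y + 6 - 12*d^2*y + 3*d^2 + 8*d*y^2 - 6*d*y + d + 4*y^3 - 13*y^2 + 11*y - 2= -12*d^2*y + 8*d*y^2 + 4*y^3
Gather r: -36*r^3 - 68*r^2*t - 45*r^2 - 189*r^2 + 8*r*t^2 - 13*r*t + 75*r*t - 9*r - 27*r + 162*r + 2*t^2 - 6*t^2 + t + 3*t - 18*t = -36*r^3 + r^2*(-68*t - 234) + r*(8*t^2 + 62*t + 126) - 4*t^2 - 14*t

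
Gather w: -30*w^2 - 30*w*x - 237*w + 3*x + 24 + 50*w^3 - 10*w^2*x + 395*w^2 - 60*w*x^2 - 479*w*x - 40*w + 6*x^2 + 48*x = 50*w^3 + w^2*(365 - 10*x) + w*(-60*x^2 - 509*x - 277) + 6*x^2 + 51*x + 24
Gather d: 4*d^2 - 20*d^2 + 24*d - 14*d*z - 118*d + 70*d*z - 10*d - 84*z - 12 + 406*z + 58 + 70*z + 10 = -16*d^2 + d*(56*z - 104) + 392*z + 56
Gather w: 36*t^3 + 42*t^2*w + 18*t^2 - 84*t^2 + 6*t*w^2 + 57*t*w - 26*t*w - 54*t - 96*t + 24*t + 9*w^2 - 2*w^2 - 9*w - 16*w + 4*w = 36*t^3 - 66*t^2 - 126*t + w^2*(6*t + 7) + w*(42*t^2 + 31*t - 21)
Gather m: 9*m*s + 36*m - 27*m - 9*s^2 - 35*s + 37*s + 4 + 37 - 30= m*(9*s + 9) - 9*s^2 + 2*s + 11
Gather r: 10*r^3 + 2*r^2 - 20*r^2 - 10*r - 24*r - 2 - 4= 10*r^3 - 18*r^2 - 34*r - 6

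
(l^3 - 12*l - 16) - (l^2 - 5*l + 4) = l^3 - l^2 - 7*l - 20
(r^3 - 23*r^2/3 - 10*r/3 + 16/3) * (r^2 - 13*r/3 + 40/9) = r^5 - 12*r^4 + 103*r^3/3 - 386*r^2/27 - 1024*r/27 + 640/27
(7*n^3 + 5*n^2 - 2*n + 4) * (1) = 7*n^3 + 5*n^2 - 2*n + 4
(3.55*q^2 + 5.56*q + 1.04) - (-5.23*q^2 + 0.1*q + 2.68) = 8.78*q^2 + 5.46*q - 1.64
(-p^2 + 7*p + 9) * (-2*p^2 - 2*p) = 2*p^4 - 12*p^3 - 32*p^2 - 18*p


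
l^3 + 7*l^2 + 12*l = l*(l + 3)*(l + 4)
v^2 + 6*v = v*(v + 6)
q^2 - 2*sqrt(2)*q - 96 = (q - 8*sqrt(2))*(q + 6*sqrt(2))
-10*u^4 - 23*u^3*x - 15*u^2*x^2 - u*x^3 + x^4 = (-5*u + x)*(u + x)^2*(2*u + x)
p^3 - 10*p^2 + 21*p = p*(p - 7)*(p - 3)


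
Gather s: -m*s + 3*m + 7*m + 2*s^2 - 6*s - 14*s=10*m + 2*s^2 + s*(-m - 20)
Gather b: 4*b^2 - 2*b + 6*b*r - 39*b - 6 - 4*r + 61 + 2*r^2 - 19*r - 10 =4*b^2 + b*(6*r - 41) + 2*r^2 - 23*r + 45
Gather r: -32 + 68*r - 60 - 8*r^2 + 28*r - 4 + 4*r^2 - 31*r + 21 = -4*r^2 + 65*r - 75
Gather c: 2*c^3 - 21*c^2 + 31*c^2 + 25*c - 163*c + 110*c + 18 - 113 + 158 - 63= 2*c^3 + 10*c^2 - 28*c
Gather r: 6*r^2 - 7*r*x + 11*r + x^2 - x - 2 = 6*r^2 + r*(11 - 7*x) + x^2 - x - 2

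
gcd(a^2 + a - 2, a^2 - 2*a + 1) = a - 1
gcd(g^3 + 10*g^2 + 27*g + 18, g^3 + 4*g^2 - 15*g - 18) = g^2 + 7*g + 6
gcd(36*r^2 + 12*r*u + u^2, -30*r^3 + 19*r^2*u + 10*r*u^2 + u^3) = 6*r + u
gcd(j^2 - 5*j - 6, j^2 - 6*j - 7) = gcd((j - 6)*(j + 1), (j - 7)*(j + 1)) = j + 1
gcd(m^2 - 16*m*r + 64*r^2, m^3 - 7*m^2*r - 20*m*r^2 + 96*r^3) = -m + 8*r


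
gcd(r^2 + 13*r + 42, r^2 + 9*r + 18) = r + 6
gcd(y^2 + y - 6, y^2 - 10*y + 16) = y - 2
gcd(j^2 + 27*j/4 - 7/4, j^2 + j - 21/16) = 1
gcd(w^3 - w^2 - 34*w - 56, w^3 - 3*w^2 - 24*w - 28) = w^2 - 5*w - 14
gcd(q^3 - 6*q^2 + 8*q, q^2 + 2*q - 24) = q - 4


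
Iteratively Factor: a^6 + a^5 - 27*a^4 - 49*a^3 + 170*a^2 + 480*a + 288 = (a + 3)*(a^5 - 2*a^4 - 21*a^3 + 14*a^2 + 128*a + 96) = (a + 1)*(a + 3)*(a^4 - 3*a^3 - 18*a^2 + 32*a + 96) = (a - 4)*(a + 1)*(a + 3)*(a^3 + a^2 - 14*a - 24) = (a - 4)*(a + 1)*(a + 2)*(a + 3)*(a^2 - a - 12) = (a - 4)^2*(a + 1)*(a + 2)*(a + 3)*(a + 3)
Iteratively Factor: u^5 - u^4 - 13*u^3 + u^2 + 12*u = (u)*(u^4 - u^3 - 13*u^2 + u + 12) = u*(u - 4)*(u^3 + 3*u^2 - u - 3) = u*(u - 4)*(u + 1)*(u^2 + 2*u - 3) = u*(u - 4)*(u + 1)*(u + 3)*(u - 1)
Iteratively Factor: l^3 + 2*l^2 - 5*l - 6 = (l + 3)*(l^2 - l - 2) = (l - 2)*(l + 3)*(l + 1)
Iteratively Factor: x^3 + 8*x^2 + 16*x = (x + 4)*(x^2 + 4*x) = x*(x + 4)*(x + 4)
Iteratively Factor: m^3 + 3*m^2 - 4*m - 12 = (m + 2)*(m^2 + m - 6) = (m - 2)*(m + 2)*(m + 3)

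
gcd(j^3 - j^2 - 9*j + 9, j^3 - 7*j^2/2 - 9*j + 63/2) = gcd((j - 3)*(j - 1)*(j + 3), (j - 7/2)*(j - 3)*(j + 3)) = j^2 - 9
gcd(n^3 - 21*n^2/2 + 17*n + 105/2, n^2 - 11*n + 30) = n - 5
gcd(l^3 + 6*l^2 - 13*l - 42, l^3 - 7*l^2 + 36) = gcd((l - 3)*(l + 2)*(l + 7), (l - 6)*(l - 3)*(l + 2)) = l^2 - l - 6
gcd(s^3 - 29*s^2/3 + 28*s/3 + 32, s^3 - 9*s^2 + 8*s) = s - 8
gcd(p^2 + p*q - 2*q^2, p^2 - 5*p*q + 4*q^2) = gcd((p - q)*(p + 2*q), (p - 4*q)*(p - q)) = p - q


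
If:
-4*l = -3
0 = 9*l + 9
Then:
No Solution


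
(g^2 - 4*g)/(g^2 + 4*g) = (g - 4)/(g + 4)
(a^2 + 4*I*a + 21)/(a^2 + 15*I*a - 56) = (a - 3*I)/(a + 8*I)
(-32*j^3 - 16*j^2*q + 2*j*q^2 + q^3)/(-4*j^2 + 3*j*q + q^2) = (-8*j^2 - 2*j*q + q^2)/(-j + q)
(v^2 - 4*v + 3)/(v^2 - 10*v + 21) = (v - 1)/(v - 7)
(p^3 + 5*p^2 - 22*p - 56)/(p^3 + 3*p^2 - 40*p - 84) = (p - 4)/(p - 6)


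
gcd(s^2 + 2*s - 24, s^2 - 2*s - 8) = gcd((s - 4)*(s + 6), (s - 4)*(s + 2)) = s - 4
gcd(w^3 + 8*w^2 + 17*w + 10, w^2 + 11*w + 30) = w + 5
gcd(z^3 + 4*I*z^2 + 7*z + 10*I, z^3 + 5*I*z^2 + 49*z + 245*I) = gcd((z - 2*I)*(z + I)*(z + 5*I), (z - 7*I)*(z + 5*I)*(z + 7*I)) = z + 5*I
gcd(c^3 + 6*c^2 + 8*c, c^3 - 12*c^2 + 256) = c + 4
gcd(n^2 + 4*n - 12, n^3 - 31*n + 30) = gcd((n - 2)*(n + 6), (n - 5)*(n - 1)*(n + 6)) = n + 6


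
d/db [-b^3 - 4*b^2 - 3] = b*(-3*b - 8)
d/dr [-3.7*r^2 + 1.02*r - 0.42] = 1.02 - 7.4*r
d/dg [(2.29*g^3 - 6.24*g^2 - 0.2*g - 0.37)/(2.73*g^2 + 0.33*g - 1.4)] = (6.2517*g^4 + 1.5114*g^3 - 11.1312*g^2 + 19.4922*g + 0.4021)/(7.4529*g^4 + 1.8018*g^3 - 7.5351*g^2 - 0.924*g + 1.96)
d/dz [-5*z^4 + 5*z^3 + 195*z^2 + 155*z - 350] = -20*z^3 + 15*z^2 + 390*z + 155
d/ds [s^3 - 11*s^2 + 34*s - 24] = 3*s^2 - 22*s + 34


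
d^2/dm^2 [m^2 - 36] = 2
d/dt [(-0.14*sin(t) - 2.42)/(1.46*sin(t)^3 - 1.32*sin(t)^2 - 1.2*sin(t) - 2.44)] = (0.4088*sin(t)^3 + 10.4148*sin(t)^2 - 6.3888*sin(t) - 2.5624)*cos(t)/(2.1316*sin(t)^6 - 3.8544*sin(t)^5 - 1.7616*sin(t)^4 - 3.9568*sin(t)^3 + 7.8816*sin(t)^2 + 5.856*sin(t) + 5.9536)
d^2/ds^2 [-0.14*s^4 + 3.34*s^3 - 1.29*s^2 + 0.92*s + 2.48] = -1.68*s^2 + 20.04*s - 2.58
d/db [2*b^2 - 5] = 4*b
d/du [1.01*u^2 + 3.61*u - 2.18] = 2.02*u + 3.61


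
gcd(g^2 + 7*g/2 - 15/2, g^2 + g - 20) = g + 5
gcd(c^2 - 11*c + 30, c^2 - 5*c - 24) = 1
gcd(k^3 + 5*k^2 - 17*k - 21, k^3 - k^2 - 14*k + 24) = k - 3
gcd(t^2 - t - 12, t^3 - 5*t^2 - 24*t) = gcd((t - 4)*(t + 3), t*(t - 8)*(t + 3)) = t + 3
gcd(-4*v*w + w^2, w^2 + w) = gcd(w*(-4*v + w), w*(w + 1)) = w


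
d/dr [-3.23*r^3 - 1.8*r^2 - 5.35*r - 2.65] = -9.69*r^2 - 3.6*r - 5.35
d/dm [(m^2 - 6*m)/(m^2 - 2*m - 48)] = 4*(m^2 - 24*m + 72)/(m^4 - 4*m^3 - 92*m^2 + 192*m + 2304)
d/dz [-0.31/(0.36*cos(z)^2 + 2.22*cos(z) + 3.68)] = -(0.2232*cos(z) + 0.6882)*sin(z)/(0.36*cos(z)^2 + 2.22*cos(z) + 3.68)^2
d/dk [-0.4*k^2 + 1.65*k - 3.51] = 1.65 - 0.8*k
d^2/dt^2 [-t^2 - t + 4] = -2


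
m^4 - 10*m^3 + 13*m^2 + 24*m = m*(m - 8)*(m - 3)*(m + 1)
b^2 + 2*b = b*(b + 2)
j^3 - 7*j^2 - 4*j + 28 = (j - 7)*(j - 2)*(j + 2)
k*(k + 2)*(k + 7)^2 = k^4 + 16*k^3 + 77*k^2 + 98*k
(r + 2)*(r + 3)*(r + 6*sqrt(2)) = r^3 + 5*r^2 + 6*sqrt(2)*r^2 + 6*r + 30*sqrt(2)*r + 36*sqrt(2)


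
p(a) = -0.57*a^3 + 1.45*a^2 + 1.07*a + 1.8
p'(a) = -1.71*a^2 + 2.9*a + 1.07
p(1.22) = 4.23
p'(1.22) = 2.06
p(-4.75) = 90.52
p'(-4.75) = -51.29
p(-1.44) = 4.97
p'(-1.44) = -6.65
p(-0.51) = 1.71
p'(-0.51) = -0.85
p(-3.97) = 56.07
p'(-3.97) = -37.39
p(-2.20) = 12.53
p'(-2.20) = -13.59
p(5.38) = -39.23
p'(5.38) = -32.82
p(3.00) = 2.67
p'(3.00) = -5.62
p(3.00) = 2.67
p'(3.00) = -5.62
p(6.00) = -62.70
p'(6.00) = -43.09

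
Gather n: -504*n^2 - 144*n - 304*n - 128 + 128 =-504*n^2 - 448*n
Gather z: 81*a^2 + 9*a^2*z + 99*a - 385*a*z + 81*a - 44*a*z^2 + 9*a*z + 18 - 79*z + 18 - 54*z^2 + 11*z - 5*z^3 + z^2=81*a^2 + 180*a - 5*z^3 + z^2*(-44*a - 53) + z*(9*a^2 - 376*a - 68) + 36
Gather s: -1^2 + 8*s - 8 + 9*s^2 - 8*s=9*s^2 - 9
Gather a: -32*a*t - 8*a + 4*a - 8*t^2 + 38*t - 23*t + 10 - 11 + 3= a*(-32*t - 4) - 8*t^2 + 15*t + 2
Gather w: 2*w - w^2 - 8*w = -w^2 - 6*w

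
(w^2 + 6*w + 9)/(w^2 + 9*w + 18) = (w + 3)/(w + 6)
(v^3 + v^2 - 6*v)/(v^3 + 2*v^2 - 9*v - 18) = v*(v - 2)/(v^2 - v - 6)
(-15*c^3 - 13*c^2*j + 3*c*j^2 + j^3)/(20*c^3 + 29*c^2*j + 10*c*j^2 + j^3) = (-3*c + j)/(4*c + j)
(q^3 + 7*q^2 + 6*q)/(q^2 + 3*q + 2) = q*(q + 6)/(q + 2)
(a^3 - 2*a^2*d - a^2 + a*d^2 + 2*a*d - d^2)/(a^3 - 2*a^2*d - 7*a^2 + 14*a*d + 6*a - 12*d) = (a^2 - 2*a*d + d^2)/(a^2 - 2*a*d - 6*a + 12*d)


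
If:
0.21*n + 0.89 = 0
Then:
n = -4.24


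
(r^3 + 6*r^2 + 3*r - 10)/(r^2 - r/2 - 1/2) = 2*(r^2 + 7*r + 10)/(2*r + 1)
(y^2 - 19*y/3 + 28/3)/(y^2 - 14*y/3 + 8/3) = (3*y - 7)/(3*y - 2)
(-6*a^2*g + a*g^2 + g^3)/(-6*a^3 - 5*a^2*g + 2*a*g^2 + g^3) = g/(a + g)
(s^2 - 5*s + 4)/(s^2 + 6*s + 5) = (s^2 - 5*s + 4)/(s^2 + 6*s + 5)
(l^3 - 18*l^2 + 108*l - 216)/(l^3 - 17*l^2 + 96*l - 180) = (l - 6)/(l - 5)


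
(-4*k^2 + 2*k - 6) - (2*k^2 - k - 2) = -6*k^2 + 3*k - 4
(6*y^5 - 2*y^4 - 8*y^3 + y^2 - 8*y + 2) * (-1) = -6*y^5 + 2*y^4 + 8*y^3 - y^2 + 8*y - 2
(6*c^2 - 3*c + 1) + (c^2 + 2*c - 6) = 7*c^2 - c - 5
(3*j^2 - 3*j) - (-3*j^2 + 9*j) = 6*j^2 - 12*j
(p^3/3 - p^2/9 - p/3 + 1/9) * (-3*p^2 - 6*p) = -p^5 - 5*p^4/3 + 5*p^3/3 + 5*p^2/3 - 2*p/3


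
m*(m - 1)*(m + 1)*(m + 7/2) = m^4 + 7*m^3/2 - m^2 - 7*m/2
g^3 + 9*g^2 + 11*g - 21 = (g - 1)*(g + 3)*(g + 7)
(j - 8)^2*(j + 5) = j^3 - 11*j^2 - 16*j + 320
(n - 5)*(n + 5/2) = n^2 - 5*n/2 - 25/2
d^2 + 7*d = d*(d + 7)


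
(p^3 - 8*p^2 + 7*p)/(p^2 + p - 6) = p*(p^2 - 8*p + 7)/(p^2 + p - 6)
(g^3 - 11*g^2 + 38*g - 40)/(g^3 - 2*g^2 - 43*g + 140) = (g - 2)/(g + 7)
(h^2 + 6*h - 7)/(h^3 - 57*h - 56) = (h - 1)/(h^2 - 7*h - 8)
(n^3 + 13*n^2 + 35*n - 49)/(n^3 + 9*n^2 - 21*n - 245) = (n - 1)/(n - 5)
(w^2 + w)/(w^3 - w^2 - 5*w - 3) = w/(w^2 - 2*w - 3)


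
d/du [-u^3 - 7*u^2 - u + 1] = -3*u^2 - 14*u - 1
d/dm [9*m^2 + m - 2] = 18*m + 1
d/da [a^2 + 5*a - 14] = 2*a + 5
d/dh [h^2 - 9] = 2*h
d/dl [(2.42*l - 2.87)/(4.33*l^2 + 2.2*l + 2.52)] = (-10.4786*l^2 + 24.8542*l + 12.4124)/(18.7489*l^4 + 19.052*l^3 + 26.6632*l^2 + 11.088*l + 6.3504)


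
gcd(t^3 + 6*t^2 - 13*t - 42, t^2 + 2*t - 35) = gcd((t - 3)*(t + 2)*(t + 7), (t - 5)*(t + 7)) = t + 7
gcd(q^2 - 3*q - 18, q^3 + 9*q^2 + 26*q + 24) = q + 3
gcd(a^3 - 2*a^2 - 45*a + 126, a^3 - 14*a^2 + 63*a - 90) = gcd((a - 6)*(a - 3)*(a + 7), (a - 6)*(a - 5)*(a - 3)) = a^2 - 9*a + 18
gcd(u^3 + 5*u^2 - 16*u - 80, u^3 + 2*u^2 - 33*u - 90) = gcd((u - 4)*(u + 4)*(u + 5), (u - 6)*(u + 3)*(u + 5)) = u + 5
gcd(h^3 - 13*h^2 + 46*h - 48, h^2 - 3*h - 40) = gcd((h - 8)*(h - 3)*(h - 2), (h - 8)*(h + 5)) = h - 8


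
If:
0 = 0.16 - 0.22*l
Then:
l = 0.73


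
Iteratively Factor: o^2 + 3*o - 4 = (o + 4)*(o - 1)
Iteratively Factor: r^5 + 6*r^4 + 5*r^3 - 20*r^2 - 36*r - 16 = (r - 2)*(r^4 + 8*r^3 + 21*r^2 + 22*r + 8) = (r - 2)*(r + 2)*(r^3 + 6*r^2 + 9*r + 4) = (r - 2)*(r + 1)*(r + 2)*(r^2 + 5*r + 4) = (r - 2)*(r + 1)*(r + 2)*(r + 4)*(r + 1)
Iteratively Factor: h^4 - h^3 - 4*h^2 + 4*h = (h)*(h^3 - h^2 - 4*h + 4) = h*(h - 2)*(h^2 + h - 2) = h*(h - 2)*(h + 2)*(h - 1)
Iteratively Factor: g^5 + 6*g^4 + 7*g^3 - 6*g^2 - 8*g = (g)*(g^4 + 6*g^3 + 7*g^2 - 6*g - 8) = g*(g + 4)*(g^3 + 2*g^2 - g - 2) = g*(g - 1)*(g + 4)*(g^2 + 3*g + 2) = g*(g - 1)*(g + 1)*(g + 4)*(g + 2)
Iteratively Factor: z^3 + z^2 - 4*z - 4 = (z + 2)*(z^2 - z - 2) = (z - 2)*(z + 2)*(z + 1)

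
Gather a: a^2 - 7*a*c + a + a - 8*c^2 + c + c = a^2 + a*(2 - 7*c) - 8*c^2 + 2*c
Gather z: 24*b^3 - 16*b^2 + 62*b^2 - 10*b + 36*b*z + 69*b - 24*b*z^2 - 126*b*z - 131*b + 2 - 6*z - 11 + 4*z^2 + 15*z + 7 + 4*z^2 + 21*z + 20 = 24*b^3 + 46*b^2 - 72*b + z^2*(8 - 24*b) + z*(30 - 90*b) + 18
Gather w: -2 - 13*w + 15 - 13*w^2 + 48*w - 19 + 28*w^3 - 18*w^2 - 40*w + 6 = 28*w^3 - 31*w^2 - 5*w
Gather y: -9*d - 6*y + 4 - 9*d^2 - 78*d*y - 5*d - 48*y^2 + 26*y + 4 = -9*d^2 - 14*d - 48*y^2 + y*(20 - 78*d) + 8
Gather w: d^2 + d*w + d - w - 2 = d^2 + d + w*(d - 1) - 2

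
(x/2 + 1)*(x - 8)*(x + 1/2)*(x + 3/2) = x^4/2 - 2*x^3 - 109*x^2/8 - 73*x/4 - 6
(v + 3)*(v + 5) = v^2 + 8*v + 15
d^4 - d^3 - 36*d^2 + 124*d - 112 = (d - 4)*(d - 2)^2*(d + 7)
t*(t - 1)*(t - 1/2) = t^3 - 3*t^2/2 + t/2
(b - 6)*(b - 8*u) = b^2 - 8*b*u - 6*b + 48*u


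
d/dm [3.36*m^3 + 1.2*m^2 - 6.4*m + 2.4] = 10.08*m^2 + 2.4*m - 6.4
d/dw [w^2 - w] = 2*w - 1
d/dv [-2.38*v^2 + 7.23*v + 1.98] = 7.23 - 4.76*v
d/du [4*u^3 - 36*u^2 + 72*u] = 12*u^2 - 72*u + 72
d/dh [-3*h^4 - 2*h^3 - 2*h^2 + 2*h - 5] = -12*h^3 - 6*h^2 - 4*h + 2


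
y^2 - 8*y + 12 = (y - 6)*(y - 2)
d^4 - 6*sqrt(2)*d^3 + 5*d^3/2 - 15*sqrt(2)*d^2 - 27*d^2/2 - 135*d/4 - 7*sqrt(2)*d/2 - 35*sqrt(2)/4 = (d + 5/2)*(d - 7*sqrt(2))*(d + sqrt(2)/2)^2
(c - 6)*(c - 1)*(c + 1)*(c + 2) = c^4 - 4*c^3 - 13*c^2 + 4*c + 12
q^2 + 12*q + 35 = (q + 5)*(q + 7)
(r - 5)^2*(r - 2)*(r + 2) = r^4 - 10*r^3 + 21*r^2 + 40*r - 100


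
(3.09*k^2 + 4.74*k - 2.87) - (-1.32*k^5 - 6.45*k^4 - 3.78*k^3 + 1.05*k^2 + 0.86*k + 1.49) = 1.32*k^5 + 6.45*k^4 + 3.78*k^3 + 2.04*k^2 + 3.88*k - 4.36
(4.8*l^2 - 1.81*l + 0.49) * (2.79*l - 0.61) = 13.392*l^3 - 7.9779*l^2 + 2.4712*l - 0.2989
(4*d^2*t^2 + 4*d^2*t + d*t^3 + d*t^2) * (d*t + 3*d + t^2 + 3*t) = 4*d^3*t^3 + 16*d^3*t^2 + 12*d^3*t + 5*d^2*t^4 + 20*d^2*t^3 + 15*d^2*t^2 + d*t^5 + 4*d*t^4 + 3*d*t^3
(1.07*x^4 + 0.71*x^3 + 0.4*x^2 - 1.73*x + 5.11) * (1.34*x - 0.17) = 1.4338*x^5 + 0.7695*x^4 + 0.4153*x^3 - 2.3862*x^2 + 7.1415*x - 0.8687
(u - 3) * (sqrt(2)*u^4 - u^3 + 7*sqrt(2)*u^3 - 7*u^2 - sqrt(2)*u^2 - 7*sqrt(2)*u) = sqrt(2)*u^5 - u^4 + 4*sqrt(2)*u^4 - 22*sqrt(2)*u^3 - 4*u^3 - 4*sqrt(2)*u^2 + 21*u^2 + 21*sqrt(2)*u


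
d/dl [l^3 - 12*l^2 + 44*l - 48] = 3*l^2 - 24*l + 44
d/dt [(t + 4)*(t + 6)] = 2*t + 10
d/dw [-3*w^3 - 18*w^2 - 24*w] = -9*w^2 - 36*w - 24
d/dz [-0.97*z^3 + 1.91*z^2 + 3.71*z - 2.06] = -2.91*z^2 + 3.82*z + 3.71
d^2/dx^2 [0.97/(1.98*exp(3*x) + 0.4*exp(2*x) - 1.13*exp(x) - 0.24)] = ((-17.2854*exp(2*x) - 1.552*exp(x) + 1.0961)*(1.98*exp(3*x) + 0.4*exp(2*x) - 1.13*exp(x) - 0.24) + 0.97*(5.94*exp(2*x) + 0.8*exp(x) - 1.13)*(11.88*exp(2*x) + 1.6*exp(x) - 2.26)*exp(x))*exp(x)/(1.98*exp(3*x) + 0.4*exp(2*x) - 1.13*exp(x) - 0.24)^3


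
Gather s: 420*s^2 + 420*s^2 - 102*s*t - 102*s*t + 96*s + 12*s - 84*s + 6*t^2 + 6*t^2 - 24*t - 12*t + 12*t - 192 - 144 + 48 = 840*s^2 + s*(24 - 204*t) + 12*t^2 - 24*t - 288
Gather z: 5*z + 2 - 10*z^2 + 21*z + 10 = -10*z^2 + 26*z + 12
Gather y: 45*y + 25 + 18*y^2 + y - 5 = 18*y^2 + 46*y + 20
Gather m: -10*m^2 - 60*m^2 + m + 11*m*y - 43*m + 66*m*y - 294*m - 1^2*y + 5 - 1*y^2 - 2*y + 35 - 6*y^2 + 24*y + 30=-70*m^2 + m*(77*y - 336) - 7*y^2 + 21*y + 70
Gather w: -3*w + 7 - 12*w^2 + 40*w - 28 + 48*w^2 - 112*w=36*w^2 - 75*w - 21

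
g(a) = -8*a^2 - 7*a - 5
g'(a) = -16*a - 7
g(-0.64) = -3.80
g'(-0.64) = 3.24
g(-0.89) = -5.11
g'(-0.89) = 7.24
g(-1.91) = -20.81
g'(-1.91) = 23.56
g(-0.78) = -4.41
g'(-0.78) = 5.48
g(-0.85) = -4.83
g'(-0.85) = 6.60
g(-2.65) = -42.63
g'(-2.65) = 35.40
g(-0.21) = -3.88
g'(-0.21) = -3.64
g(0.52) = -10.80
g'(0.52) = -15.32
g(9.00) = -716.00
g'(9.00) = -151.00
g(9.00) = -716.00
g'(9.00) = -151.00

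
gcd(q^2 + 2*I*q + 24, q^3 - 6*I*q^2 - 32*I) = q - 4*I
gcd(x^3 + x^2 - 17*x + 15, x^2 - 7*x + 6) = x - 1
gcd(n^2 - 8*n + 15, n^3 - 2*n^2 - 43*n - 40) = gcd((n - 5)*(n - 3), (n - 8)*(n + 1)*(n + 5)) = 1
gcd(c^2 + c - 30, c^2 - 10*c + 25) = c - 5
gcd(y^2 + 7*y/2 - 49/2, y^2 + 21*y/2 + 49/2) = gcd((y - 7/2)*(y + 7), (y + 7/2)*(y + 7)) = y + 7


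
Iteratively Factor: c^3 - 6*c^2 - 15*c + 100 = (c - 5)*(c^2 - c - 20) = (c - 5)*(c + 4)*(c - 5)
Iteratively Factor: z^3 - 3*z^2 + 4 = (z - 2)*(z^2 - z - 2) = (z - 2)^2*(z + 1)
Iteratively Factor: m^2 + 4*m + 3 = (m + 1)*(m + 3)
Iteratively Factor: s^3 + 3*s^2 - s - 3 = (s - 1)*(s^2 + 4*s + 3) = (s - 1)*(s + 3)*(s + 1)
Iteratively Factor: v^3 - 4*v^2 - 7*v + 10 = (v - 1)*(v^2 - 3*v - 10) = (v - 1)*(v + 2)*(v - 5)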